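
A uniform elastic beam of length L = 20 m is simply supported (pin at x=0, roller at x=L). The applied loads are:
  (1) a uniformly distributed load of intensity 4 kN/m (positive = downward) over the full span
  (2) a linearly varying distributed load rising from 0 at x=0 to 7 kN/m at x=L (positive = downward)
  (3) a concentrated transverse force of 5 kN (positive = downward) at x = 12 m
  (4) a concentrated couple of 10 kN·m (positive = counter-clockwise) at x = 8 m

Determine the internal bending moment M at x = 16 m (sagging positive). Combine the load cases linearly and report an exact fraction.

Load 1 — uniform load w=4 kN/m over full span:
  M_1 = wx(L-x)/2 = 4·16·(20-16)/2 = 128 kN·m
Load 2 — triangular load w₀=7 kN/m (0→w₀ over full span):
  M_2 = w₀Lx/6 - w₀x³/(6L) = 7·20·16/6 - 7·16³/(6·20) = 672/5 kN·m
Load 3 — point force P=5 kN at a=12 m (b=L-a=8):
  M_3 = Pa(L-x)/L  [x>a] = 5·12·(20-16)/20 = 12 kN·m
Load 4 — applied couple M₀=10 kN·m at a=8 m (b=L-a=12):
  M_4 = M₀x/L - M₀  [x>a] = 10·16/20 - 10 = -2 kN·m
Superposition: M = Σ M_i = 1362/5 kN·m ≈ 272.400000 kN·m

M(16) = 1362/5 kN·m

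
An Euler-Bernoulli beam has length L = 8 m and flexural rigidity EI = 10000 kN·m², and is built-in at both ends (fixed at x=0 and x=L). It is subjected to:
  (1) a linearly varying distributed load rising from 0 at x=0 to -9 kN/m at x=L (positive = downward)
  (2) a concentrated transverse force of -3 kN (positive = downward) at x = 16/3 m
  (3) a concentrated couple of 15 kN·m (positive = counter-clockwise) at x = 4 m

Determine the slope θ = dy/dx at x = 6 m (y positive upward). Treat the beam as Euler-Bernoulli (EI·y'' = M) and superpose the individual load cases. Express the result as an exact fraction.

Load 1 — triangular load w₀=-9 kN/m (0→w₀ over full span):
  θ_1 = -w₀(2x(L-x)(L-2x)(x+2L)+x²(L-x)²)/(120LEI) = -(-9)·(2·6·(8-6)·(8-2·6)·(6+2·8)+6²·(8-6)²)/(120·8·10000) = -369/200000 rad
Load 2 — point force P=-3 kN at a=16/3 m (b=L-a=8/3):
  θ_2 = Pa²(L-x)(2bL-(3b+a)(L-x))/(2L³EI)  [x>a] = (-3)·(16/3)²·(8-6)·(2·(8/3)·8-(3·(8/3)+(16/3))·(8-6))/(2·8³·10000) = -1/3750 rad
Load 3 — applied couple M₀=15 kN·m at a=4 m (b=L-a=4):
  θ_3 = (R_Ax²/2 - M_Ax - M₀(x-a))/EI  [x>a] with R_A=45/16, M_A=15/4 = ((45/16)·6²/2 - (15/4)·6 - 15·(6-4))/10000 = -3/16000 rad
Superposition: θ = Σ θ_i = -2759/1200000 rad ≈ -0.002299 rad

θ(6) = -2759/1200000 rad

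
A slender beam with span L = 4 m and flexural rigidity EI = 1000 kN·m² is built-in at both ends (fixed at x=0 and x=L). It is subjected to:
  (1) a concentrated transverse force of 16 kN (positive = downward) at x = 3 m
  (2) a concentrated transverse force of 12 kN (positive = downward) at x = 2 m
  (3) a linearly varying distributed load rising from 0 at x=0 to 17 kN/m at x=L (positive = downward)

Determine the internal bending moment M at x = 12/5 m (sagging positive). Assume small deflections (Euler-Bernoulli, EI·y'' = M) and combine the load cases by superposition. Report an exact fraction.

M(12/5) = 4583/375 kN·m

Load 1 — point force P=16 kN at a=3 m (b=L-a=1):
  M_1 = Pb²(3a+b)x/L³ - Pab²/L²  [x≤a] = 16·1²·(3·3+1)·(12/5)/4³ - 16·3·1²/4² = 3 kN·m
Load 2 — point force P=12 kN at a=2 m (b=L-a=2):
  M_2 = Pa²(a+3b)(L-x)/L³ - Pa²b/L²  [x>a] = 12·2²·(2+3·2)·(4-(12/5))/4³ - 12·2²·2/4² = 18/5 kN·m
Load 3 — triangular load w₀=17 kN/m (0→w₀ over full span):
  M_3 = 3w₀Lx/20 - w₀L²/30 - w₀x³/(6L) = 3·17·4·(12/5)/20 - 17·4²/30 - 17·(12/5)³/(6·4) = 2108/375 kN·m
Superposition: M = Σ M_i = 4583/375 kN·m ≈ 12.221333 kN·m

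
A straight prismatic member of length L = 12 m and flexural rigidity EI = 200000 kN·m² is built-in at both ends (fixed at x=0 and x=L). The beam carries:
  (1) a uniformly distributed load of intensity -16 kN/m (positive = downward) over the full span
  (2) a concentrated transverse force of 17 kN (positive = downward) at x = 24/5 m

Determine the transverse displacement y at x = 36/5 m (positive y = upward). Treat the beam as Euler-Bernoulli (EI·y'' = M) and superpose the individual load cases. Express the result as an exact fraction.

y(36/5) = 166248/48828125 m

Load 1 — uniform load w=-16 kN/m over full span:
  y_1 = -wx²(L-x)²/(24EI) = -(-16)·(36/5)²·(12-(36/5))²/(24·200000) = 7776/1953125 m
Load 2 — point force P=17 kN at a=24/5 m (b=L-a=36/5):
  y_2 = -Pa²(L-x)²(3bL-(3b+a)(L-x))/(6L³EI)  [x>a] = -17·(24/5)²·(12-(36/5))²·(3·(36/5)·12-(3·(36/5)+(24/5))·(12-(36/5)))/(6·12³·200000) = -28152/48828125 m
Superposition: y = Σ y_i = 166248/48828125 m ≈ 0.003405 m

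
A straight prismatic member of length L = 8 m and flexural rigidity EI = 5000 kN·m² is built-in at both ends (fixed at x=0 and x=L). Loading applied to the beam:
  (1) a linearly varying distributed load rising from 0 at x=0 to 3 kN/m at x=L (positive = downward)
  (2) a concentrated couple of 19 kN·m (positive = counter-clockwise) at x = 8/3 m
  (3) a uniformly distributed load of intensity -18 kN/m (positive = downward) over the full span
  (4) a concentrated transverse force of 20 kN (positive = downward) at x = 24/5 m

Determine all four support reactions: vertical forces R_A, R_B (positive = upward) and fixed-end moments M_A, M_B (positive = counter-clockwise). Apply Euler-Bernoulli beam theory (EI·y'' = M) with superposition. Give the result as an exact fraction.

R_A = -8729/150 kN, M_A = -1856/25 kN·m, R_B = -8071/150 kN, M_B = 5227/75 kN·m

Load 1 — triangular load w₀=3 kN/m (0→w₀ over full span):
  R_A = 3w₀L/20 = 3·3·8/20 = 18/5 kN
  M_A = w₀L²/30 = 3·8²/30 = 32/5 kN·m
  R_B = 7w₀L/20 = 7·3·8/20 = 42/5 kN
  M_B = -w₀L²/20 = -3·8²/20 = -48/5 kN·m
Load 2 — applied couple M₀=19 kN·m at a=8/3 m (b=L-a=16/3):
  R_A = 6M₀ab/L³ = 6·19·(8/3)·(16/3)/8³ = 19/6 kN
  M_A = M₀b(2a-b)/L² = 19·(16/3)·(2·(8/3)-(16/3))/8² = 0 kN·m
  R_B = -6M₀ab/L³ = -6·19·(8/3)·(16/3)/8³ = -19/6 kN
  M_B = M₀a(2b-a)/L² = 19·(8/3)·(2·(16/3)-(8/3))/8² = 19/3 kN·m
Load 3 — uniform load w=-18 kN/m over full span:
  R_A = wL/2 = (-18)·8/2 = -72 kN
  M_A = wL²/12 = (-18)·8²/12 = -96 kN·m
  R_B = wL/2 = (-18)·8/2 = -72 kN
  M_B = -wL²/12 = -(-18)·8²/12 = 96 kN·m
Load 4 — point force P=20 kN at a=24/5 m (b=L-a=16/5):
  R_A = Pb²(3a+b)/L³ = 20·(16/5)²·(3·(24/5)+(16/5))/8³ = 176/25 kN
  M_A = Pab²/L² = 20·(24/5)·(16/5)²/8² = 384/25 kN·m
  R_B = Pa²(a+3b)/L³ = 20·(24/5)²·((24/5)+3·(16/5))/8³ = 324/25 kN
  M_B = -Pa²b/L² = -20·(24/5)²·(16/5)/8² = -576/25 kN·m
Superposition: R_A = -8729/150 kN, M_A = -1856/25 kN·m, R_B = -8071/150 kN, M_B = 5227/75 kN·m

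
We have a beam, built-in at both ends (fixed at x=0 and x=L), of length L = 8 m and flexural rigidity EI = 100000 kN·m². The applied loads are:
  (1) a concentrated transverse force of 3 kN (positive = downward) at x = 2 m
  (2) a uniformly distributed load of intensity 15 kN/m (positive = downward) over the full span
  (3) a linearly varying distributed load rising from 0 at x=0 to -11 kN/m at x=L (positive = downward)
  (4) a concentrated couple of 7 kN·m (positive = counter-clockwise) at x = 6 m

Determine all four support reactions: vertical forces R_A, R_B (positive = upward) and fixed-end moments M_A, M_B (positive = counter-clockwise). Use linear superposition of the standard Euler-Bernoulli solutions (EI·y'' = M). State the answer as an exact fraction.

R_A = 16101/320 kN, M_A = 14903/240 kN·m, R_B = 9179/320 kN, M_B = -3779/80 kN·m

Load 1 — point force P=3 kN at a=2 m (b=L-a=6):
  R_A = Pb²(3a+b)/L³ = 3·6²·(3·2+6)/8³ = 81/32 kN
  M_A = Pab²/L² = 3·2·6²/8² = 27/8 kN·m
  R_B = Pa²(a+3b)/L³ = 3·2²·(2+3·6)/8³ = 15/32 kN
  M_B = -Pa²b/L² = -3·2²·6/8² = -9/8 kN·m
Load 2 — uniform load w=15 kN/m over full span:
  R_A = wL/2 = 15·8/2 = 60 kN
  M_A = wL²/12 = 15·8²/12 = 80 kN·m
  R_B = wL/2 = 15·8/2 = 60 kN
  M_B = -wL²/12 = -15·8²/12 = -80 kN·m
Load 3 — triangular load w₀=-11 kN/m (0→w₀ over full span):
  R_A = 3w₀L/20 = 3·(-11)·8/20 = -66/5 kN
  M_A = w₀L²/30 = (-11)·8²/30 = -352/15 kN·m
  R_B = 7w₀L/20 = 7·(-11)·8/20 = -154/5 kN
  M_B = -w₀L²/20 = -(-11)·8²/20 = 176/5 kN·m
Load 4 — applied couple M₀=7 kN·m at a=6 m (b=L-a=2):
  R_A = 6M₀ab/L³ = 6·7·6·2/8³ = 63/64 kN
  M_A = M₀b(2a-b)/L² = 7·2·(2·6-2)/8² = 35/16 kN·m
  R_B = -6M₀ab/L³ = -6·7·6·2/8³ = -63/64 kN
  M_B = M₀a(2b-a)/L² = 7·6·(2·2-6)/8² = -21/16 kN·m
Superposition: R_A = 16101/320 kN, M_A = 14903/240 kN·m, R_B = 9179/320 kN, M_B = -3779/80 kN·m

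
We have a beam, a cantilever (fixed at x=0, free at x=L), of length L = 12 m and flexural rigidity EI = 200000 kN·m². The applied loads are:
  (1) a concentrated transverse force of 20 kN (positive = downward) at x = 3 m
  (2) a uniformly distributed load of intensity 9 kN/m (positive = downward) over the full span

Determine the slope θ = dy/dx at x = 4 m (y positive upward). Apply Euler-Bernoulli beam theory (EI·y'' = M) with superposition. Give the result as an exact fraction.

θ(4) = -957/100000 rad

Load 1 — point force P=20 kN at a=3 m (b=L-a=9):
  θ_1 = -Pa²/(2EI)  [x>a] = -20·3²/(2·200000) = -9/20000 rad
Load 2 — uniform load w=9 kN/m over full span:
  θ_2 = -wx(x²-3Lx+3L²)/(6EI) = -9·4·(4²-3·12·4+3·12²)/(6·200000) = -57/6250 rad
Superposition: θ = Σ θ_i = -957/100000 rad ≈ -0.009570 rad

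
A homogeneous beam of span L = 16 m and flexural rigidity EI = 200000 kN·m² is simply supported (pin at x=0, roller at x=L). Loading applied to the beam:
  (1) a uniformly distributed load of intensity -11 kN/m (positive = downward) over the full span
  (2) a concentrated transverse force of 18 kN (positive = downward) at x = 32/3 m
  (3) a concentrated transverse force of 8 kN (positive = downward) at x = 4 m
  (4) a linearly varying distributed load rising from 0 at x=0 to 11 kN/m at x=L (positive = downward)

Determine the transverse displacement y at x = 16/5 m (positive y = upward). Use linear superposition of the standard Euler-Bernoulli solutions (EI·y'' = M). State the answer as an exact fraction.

Load 1 — uniform load w=-11 kN/m over full span:
  y_1 = -wx(L³-2Lx²+x³)/(24EI) = -(-11)·(16/5)·(16³-2·16·(16/5)²+(16/5)³)/(24·200000) = 163328/5859375 m
Load 2 — point force P=18 kN at a=32/3 m (b=L-a=16/3):
  y_2 = -Pbx(L²-b²-x²)/(6LEI)  [x≤a] = -18·(16/3)·(16/5)·(16²-(16/3)²-(16/5)²)/(6·16·200000) = -12224/3515625 m
Load 3 — point force P=8 kN at a=4 m (b=L-a=12):
  y_3 = -Pbx(L²-b²-x²)/(6LEI)  [x≤a] = -8·12·(16/5)·(16²-12²-(16/5)²)/(6·16·200000) = -636/390625 m
Load 4 — triangular load w₀=11 kN/m (0→w₀ over full span):
  y_4 = -w₀x(7L⁴-10L²x²+3x⁴)/(360LEI) = -11·(16/5)·(7·16⁴-10·16²·(16/5)²+3·(16/5)⁴)/(360·16·200000) = -1937408/146484375 m
Superposition: y = Σ y_i = 4193876/439453125 m ≈ 0.009543 m

y(16/5) = 4193876/439453125 m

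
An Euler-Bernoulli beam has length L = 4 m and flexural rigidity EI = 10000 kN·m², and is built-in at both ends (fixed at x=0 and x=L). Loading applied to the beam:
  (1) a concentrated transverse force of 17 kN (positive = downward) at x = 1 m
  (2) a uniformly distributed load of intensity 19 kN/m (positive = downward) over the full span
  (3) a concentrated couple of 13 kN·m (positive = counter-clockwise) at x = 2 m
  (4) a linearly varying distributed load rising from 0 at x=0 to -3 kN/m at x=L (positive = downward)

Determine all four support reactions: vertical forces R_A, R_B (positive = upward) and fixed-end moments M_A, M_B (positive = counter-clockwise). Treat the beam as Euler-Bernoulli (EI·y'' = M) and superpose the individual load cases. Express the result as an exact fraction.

R_A = 8867/160 kN, M_A = 8771/240 kN·m, R_B = 5053/160 kN, M_B = -5489/240 kN·m

Load 1 — point force P=17 kN at a=1 m (b=L-a=3):
  R_A = Pb²(3a+b)/L³ = 17·3²·(3·1+3)/4³ = 459/32 kN
  M_A = Pab²/L² = 17·1·3²/4² = 153/16 kN·m
  R_B = Pa²(a+3b)/L³ = 17·1²·(1+3·3)/4³ = 85/32 kN
  M_B = -Pa²b/L² = -17·1²·3/4² = -51/16 kN·m
Load 2 — uniform load w=19 kN/m over full span:
  R_A = wL/2 = 19·4/2 = 38 kN
  M_A = wL²/12 = 19·4²/12 = 76/3 kN·m
  R_B = wL/2 = 19·4/2 = 38 kN
  M_B = -wL²/12 = -19·4²/12 = -76/3 kN·m
Load 3 — applied couple M₀=13 kN·m at a=2 m (b=L-a=2):
  R_A = 6M₀ab/L³ = 6·13·2·2/4³ = 39/8 kN
  M_A = M₀b(2a-b)/L² = 13·2·(2·2-2)/4² = 13/4 kN·m
  R_B = -6M₀ab/L³ = -6·13·2·2/4³ = -39/8 kN
  M_B = M₀a(2b-a)/L² = 13·2·(2·2-2)/4² = 13/4 kN·m
Load 4 — triangular load w₀=-3 kN/m (0→w₀ over full span):
  R_A = 3w₀L/20 = 3·(-3)·4/20 = -9/5 kN
  M_A = w₀L²/30 = (-3)·4²/30 = -8/5 kN·m
  R_B = 7w₀L/20 = 7·(-3)·4/20 = -21/5 kN
  M_B = -w₀L²/20 = -(-3)·4²/20 = 12/5 kN·m
Superposition: R_A = 8867/160 kN, M_A = 8771/240 kN·m, R_B = 5053/160 kN, M_B = -5489/240 kN·m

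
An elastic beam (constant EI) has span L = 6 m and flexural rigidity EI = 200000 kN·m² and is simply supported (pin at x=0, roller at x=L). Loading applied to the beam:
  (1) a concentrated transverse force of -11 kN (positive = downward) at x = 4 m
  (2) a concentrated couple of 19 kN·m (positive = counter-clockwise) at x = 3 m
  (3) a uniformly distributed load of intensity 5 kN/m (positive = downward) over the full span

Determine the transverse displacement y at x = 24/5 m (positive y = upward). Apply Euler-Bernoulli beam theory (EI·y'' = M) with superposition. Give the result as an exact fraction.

Load 1 — point force P=-11 kN at a=4 m (b=L-a=2):
  y_1 = -Pa(L-x)(2Lx-a²-x²)/(6LEI)  [x>a] = -(-11)·4·(6-(24/5))·(2·6·(24/5)-4²-(24/5)²)/(6·6·200000) = 319/2343750 m
Load 2 — applied couple M₀=19 kN·m at a=3 m (b=L-a=3):
  y_2 = (M₀x³/(6L)-M₀(x-a)²/2+C₁x)/EI  [x>a] with C₁=M₀(3b²-L²)/(6L)=-19/4 = (19·(24/5)³/(6·6)-19·((24/5)-3)²/2+(-19/4)·(24/5))/200000 = 1197/50000000 m
Load 3 — uniform load w=5 kN/m over full span:
  y_3 = -wx(L³-2Lx²+x³)/(24EI) = -5·(24/5)·(6³-2·6·(24/5)²+(24/5)³)/(24·200000) = -783/3125000 m
Superposition: y = Σ y_i = -13577/150000000 m ≈ -0.000091 m

y(24/5) = -13577/150000000 m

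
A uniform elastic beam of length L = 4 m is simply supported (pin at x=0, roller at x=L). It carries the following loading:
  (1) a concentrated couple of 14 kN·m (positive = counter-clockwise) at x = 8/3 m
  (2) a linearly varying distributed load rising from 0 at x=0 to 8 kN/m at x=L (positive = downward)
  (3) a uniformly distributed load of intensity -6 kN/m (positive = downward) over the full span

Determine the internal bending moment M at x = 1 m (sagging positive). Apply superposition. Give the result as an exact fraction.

M(1) = -1/2 kN·m

Load 1 — applied couple M₀=14 kN·m at a=8/3 m (b=L-a=4/3):
  M_1 = M₀x/L  [x≤a] = 14·1/4 = 7/2 kN·m
Load 2 — triangular load w₀=8 kN/m (0→w₀ over full span):
  M_2 = w₀Lx/6 - w₀x³/(6L) = 8·4·1/6 - 8·1³/(6·4) = 5 kN·m
Load 3 — uniform load w=-6 kN/m over full span:
  M_3 = wx(L-x)/2 = (-6)·1·(4-1)/2 = -9 kN·m
Superposition: M = Σ M_i = -1/2 kN·m ≈ -0.500000 kN·m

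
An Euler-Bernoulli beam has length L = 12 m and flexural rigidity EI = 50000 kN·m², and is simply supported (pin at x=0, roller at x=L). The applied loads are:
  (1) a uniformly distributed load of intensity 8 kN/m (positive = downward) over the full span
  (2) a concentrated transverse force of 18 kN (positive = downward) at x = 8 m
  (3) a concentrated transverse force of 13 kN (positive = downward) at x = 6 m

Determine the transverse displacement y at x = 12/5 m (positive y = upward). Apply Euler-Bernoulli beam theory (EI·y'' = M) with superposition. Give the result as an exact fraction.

Load 1 — uniform load w=8 kN/m over full span:
  y_1 = -wx(L³-2Lx²+x³)/(24EI) = -8·(12/5)·(12³-2·12·(12/5)²+(12/5)³)/(24·50000) = -50112/1953125 m
Load 2 — point force P=18 kN at a=8 m (b=L-a=4):
  y_2 = -Pbx(L²-b²-x²)/(6LEI)  [x≤a] = -18·4·(12/5)·(12²-4²-(12/5)²)/(6·12·50000) = -2292/390625 m
Load 3 — point force P=13 kN at a=6 m (b=L-a=6):
  y_3 = -Pbx(L²-b²-x²)/(6LEI)  [x≤a] = -13·6·(12/5)·(12²-6²-(12/5)²)/(6·12·50000) = -8307/1562500 m
Superposition: y = Σ y_i = -287823/7812500 m ≈ -0.036841 m

y(12/5) = -287823/7812500 m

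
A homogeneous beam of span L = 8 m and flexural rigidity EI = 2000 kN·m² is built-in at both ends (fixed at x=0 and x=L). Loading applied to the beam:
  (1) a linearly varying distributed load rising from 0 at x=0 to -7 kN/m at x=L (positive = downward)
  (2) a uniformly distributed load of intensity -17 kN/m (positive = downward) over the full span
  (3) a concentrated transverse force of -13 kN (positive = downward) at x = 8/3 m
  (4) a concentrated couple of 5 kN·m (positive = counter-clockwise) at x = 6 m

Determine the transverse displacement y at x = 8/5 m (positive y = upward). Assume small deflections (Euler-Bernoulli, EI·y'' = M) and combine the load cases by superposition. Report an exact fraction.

Load 1 — triangular load w₀=-7 kN/m (0→w₀ over full span):
  y_1 = -w₀x²(L-x)²(x+2L)/(120LEI) = -(-7)·(8/5)²·(8-(8/5))²·((8/5)+2·8)/(120·8·2000) = 39424/5859375 m
Load 2 — uniform load w=-17 kN/m over full span:
  y_2 = -wx²(L-x)²/(24EI) = -(-17)·(8/5)²·(8-(8/5))²/(24·2000) = 8704/234375 m
Load 3 — point force P=-13 kN at a=8/3 m (b=L-a=16/3):
  y_3 = -Pb²x²(3aL-(3a+b)x)/(6L³EI)  [x≤a] = -(-13)·(16/3)²·(8/5)²·(3·(8/3)·8-(3·(8/3)+(16/3))·(8/5))/(6·8³·2000) = 1664/253125 m
Load 4 — applied couple M₀=5 kN·m at a=6 m (b=L-a=2):
  y_4 = (R_Ax³/6 - M_Ax²/2)/EI  [x≤a] with R_A=45/64, M_A=25/16 = ((45/64)·(8/5)³/6 - (25/16)·(8/5)²/2)/2000 = -19/25000 m
Superposition: y = Σ y_i = 62875309/1265625000 m ≈ 0.049679 m

y(8/5) = 62875309/1265625000 m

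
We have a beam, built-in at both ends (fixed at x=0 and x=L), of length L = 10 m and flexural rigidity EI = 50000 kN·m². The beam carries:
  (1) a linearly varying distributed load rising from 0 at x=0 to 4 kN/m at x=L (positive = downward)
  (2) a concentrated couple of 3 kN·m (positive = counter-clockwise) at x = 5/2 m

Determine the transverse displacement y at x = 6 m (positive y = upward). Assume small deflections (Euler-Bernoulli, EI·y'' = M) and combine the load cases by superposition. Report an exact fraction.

Load 1 — triangular load w₀=4 kN/m (0→w₀ over full span):
  y_1 = -w₀x²(L-x)²(x+2L)/(120LEI) = -4·6²·(10-6)²·(6+2·10)/(120·10·50000) = -78/78125 m
Load 2 — applied couple M₀=3 kN·m at a=5/2 m (b=L-a=15/2):
  y_2 = (R_Ax³/6 - M_Ax²/2 - M₀(x-a)²/2)/EI  [x>a] with R_A=27/80, M_A=-9/16 = ((27/80)·6³/6 - (-9/16)·6²/2 - 3·(6-(5/2))²/2)/50000 = 39/500000 m
Superposition: y = Σ y_i = -2301/2500000 m ≈ -0.000920 m

y(6) = -2301/2500000 m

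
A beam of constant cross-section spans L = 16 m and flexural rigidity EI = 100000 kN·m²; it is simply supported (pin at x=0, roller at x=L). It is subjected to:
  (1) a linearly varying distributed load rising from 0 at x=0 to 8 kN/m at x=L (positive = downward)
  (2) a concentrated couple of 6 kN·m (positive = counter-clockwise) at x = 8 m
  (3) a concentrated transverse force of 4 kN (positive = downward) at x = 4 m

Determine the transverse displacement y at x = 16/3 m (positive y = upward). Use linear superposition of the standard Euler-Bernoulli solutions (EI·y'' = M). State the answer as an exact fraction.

Load 1 — triangular load w₀=8 kN/m (0→w₀ over full span):
  y_1 = -w₀x(7L⁴-10L²x²+3x⁴)/(360LEI) = -8·(16/3)·(7·16⁴-10·16²·(16/3)²+3·(16/3)⁴)/(360·16·100000) = -65536/2278125 m
Load 2 — applied couple M₀=6 kN·m at a=8 m (b=L-a=8):
  y_2 = (M₀x³/(6L)+C₁x)/EI  [x≤a] with C₁=M₀(3b²-L²)/(6L)=-4 = (6·(16/3)³/(6·16)+(-4)·(16/3))/100000 = -2/16875 m
Load 3 — point force P=4 kN at a=4 m (b=L-a=12):
  y_3 = -Pa(L-x)(2Lx-a²-x²)/(6LEI)  [x>a] = -4·4·(16-(16/3))·(2·16·(16/3)-4²-(16/3)²)/(6·16·100000) = -568/253125 m
Superposition: y = Σ y_i = -70918/2278125 m ≈ -0.031130 m

y(16/3) = -70918/2278125 m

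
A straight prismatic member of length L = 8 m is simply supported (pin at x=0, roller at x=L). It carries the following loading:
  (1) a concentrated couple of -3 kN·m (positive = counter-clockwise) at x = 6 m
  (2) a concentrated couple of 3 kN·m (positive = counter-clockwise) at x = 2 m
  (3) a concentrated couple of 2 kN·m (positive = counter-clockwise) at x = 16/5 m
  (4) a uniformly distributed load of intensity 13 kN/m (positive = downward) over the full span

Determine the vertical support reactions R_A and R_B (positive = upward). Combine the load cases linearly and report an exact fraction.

R_A = 209/4 kN, R_B = 207/4 kN

Load 1 — applied couple M₀=-3 kN·m at a=6 m (b=L-a=2):
  R_A = M₀/L = (-3)/8 = -3/8 kN
  R_B = -M₀/L = -(-3)/8 = 3/8 kN
Load 2 — applied couple M₀=3 kN·m at a=2 m (b=L-a=6):
  R_A = M₀/L = 3/8 kN
  R_B = -M₀/L = -3/8 kN
Load 3 — applied couple M₀=2 kN·m at a=16/5 m (b=L-a=24/5):
  R_A = M₀/L = 2/8 = 1/4 kN
  R_B = -M₀/L = -2/8 = -1/4 kN
Load 4 — uniform load w=13 kN/m over full span:
  R_A = wL/2 = 13·8/2 = 52 kN
  R_B = wL/2 = 13·8/2 = 52 kN
Superposition: R_A = 209/4 kN, R_B = 207/4 kN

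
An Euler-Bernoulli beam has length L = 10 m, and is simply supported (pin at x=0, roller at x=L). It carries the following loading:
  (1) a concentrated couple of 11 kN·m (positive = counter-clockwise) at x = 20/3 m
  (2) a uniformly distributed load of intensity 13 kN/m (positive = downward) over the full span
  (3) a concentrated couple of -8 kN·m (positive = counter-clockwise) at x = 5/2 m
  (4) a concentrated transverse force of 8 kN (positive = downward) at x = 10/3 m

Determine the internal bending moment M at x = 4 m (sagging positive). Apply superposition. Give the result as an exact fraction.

M(4) = 906/5 kN·m

Load 1 — applied couple M₀=11 kN·m at a=20/3 m (b=L-a=10/3):
  M_1 = M₀x/L  [x≤a] = 11·4/10 = 22/5 kN·m
Load 2 — uniform load w=13 kN/m over full span:
  M_2 = wx(L-x)/2 = 13·4·(10-4)/2 = 156 kN·m
Load 3 — applied couple M₀=-8 kN·m at a=5/2 m (b=L-a=15/2):
  M_3 = M₀x/L - M₀  [x>a] = (-8)·4/10 - (-8) = 24/5 kN·m
Load 4 — point force P=8 kN at a=10/3 m (b=L-a=20/3):
  M_4 = Pa(L-x)/L  [x>a] = 8·(10/3)·(10-4)/10 = 16 kN·m
Superposition: M = Σ M_i = 906/5 kN·m ≈ 181.200000 kN·m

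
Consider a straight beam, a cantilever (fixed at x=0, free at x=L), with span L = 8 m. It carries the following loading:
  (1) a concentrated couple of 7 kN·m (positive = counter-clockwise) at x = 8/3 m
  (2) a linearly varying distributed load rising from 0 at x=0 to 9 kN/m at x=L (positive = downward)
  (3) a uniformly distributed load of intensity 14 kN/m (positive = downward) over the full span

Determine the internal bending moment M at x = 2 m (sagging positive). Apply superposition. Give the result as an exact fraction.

M(2) = -733/2 kN·m

Load 1 — applied couple M₀=7 kN·m at a=8/3 m (b=L-a=16/3):
  M_1 = M₀  [x≤a] = 7 = 7 kN·m
Load 2 — triangular load w₀=9 kN/m (0→w₀ over full span):
  M_2 = w₀Lx/2 - w₀L²/3 - w₀x³/(6L) = 9·8·2/2 - 9·8²/3 - 9·2³/(6·8) = -243/2 kN·m
Load 3 — uniform load w=14 kN/m over full span:
  M_3 = -w(L-x)²/2 = -14·(8-2)²/2 = -252 kN·m
Superposition: M = Σ M_i = -733/2 kN·m ≈ -366.500000 kN·m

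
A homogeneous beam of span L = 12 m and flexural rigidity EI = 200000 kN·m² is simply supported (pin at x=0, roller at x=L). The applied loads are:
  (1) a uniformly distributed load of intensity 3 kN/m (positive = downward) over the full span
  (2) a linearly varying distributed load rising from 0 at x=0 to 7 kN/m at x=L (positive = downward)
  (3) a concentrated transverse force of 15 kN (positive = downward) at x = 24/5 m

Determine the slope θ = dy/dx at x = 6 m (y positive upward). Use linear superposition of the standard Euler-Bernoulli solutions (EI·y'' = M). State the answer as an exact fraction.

θ(6) = -87/10000000 rad

Load 1 — uniform load w=3 kN/m over full span:
  θ_1 = -w(L³-6Lx²+4x³)/(24EI) = -3·(12³-6·12·6²+4·6³)/(24·200000) = 0 rad
Load 2 — triangular load w₀=7 kN/m (0→w₀ over full span):
  θ_2 = -w₀(7L⁴-30L²x²+15x⁴)/(360LEI) = -7·(7·12⁴-30·12²·6²+15·6⁴)/(360·12·200000) = -147/2000000 rad
Load 3 — point force P=15 kN at a=24/5 m (b=L-a=36/5):
  θ_3 = -Pa(2L²-6Lx+3x²+a²)/(6LEI)  [x>a] = -15·(24/5)·(2·12²-6·12·6+3·6²+(24/5)²)/(6·12·200000) = 81/1250000 rad
Superposition: θ = Σ θ_i = -87/10000000 rad ≈ -0.000009 rad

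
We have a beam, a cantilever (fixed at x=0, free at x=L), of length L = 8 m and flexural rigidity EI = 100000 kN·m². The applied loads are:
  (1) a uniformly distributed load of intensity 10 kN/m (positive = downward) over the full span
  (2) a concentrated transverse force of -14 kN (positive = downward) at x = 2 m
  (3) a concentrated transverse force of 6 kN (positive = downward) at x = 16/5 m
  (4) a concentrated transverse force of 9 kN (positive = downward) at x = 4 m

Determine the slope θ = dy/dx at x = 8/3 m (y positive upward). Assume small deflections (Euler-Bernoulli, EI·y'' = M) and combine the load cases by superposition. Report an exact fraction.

Load 1 — uniform load w=10 kN/m over full span:
  θ_1 = -wx(x²-3Lx+3L²)/(6EI) = -10·(8/3)·((8/3)²-3·8·(8/3)+3·8²)/(6·100000) = -304/50625 rad
Load 2 — point force P=-14 kN at a=2 m (b=L-a=6):
  θ_2 = -Pa²/(2EI)  [x>a] = -(-14)·2²/(2·100000) = 7/25000 rad
Load 3 — point force P=6 kN at a=16/5 m (b=L-a=24/5):
  θ_3 = -Px(2a-x)/(2EI)  [x≤a] = -6·(8/3)·(2·(16/5)-(8/3))/(2·100000) = -14/46875 rad
Load 4 — point force P=9 kN at a=4 m (b=L-a=4):
  θ_4 = -Px(2a-x)/(2EI)  [x≤a] = -9·(8/3)·(2·4-(8/3))/(2·100000) = -2/3125 rad
Superposition: θ = Σ θ_i = -67469/10125000 rad ≈ -0.006664 rad

θ(8/3) = -67469/10125000 rad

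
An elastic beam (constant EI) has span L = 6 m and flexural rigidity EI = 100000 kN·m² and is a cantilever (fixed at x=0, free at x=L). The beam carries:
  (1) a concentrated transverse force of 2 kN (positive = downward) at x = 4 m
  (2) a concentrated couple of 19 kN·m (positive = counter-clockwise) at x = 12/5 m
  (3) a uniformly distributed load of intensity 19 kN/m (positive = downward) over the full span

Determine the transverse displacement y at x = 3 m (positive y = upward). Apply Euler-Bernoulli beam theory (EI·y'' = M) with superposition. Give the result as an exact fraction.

y(3) = -207009/20000000 m

Load 1 — point force P=2 kN at a=4 m (b=L-a=2):
  y_1 = -Px²(3a-x)/(6EI)  [x≤a] = -2·3²·(3·4-3)/(6·100000) = -27/100000 m
Load 2 — applied couple M₀=19 kN·m at a=12/5 m (b=L-a=18/5):
  y_2 = M₀a(2x-a)/(2EI)  [x>a] = 19·(12/5)·(2·3-(12/5))/(2·100000) = 513/625000 m
Load 3 — uniform load w=19 kN/m over full span:
  y_3 = -wx²(x²-4Lx+6L²)/(24EI) = -19·3²·(3²-4·6·3+6·6²)/(24·100000) = -8721/800000 m
Superposition: y = Σ y_i = -207009/20000000 m ≈ -0.010350 m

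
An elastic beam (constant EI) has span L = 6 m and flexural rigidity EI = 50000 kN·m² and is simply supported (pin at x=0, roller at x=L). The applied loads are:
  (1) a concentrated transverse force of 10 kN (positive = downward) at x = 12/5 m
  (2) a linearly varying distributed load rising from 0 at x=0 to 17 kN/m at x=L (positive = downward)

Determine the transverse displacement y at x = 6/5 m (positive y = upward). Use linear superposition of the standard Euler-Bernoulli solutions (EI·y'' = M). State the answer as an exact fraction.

y(6/5) = -208521/97656250 m

Load 1 — point force P=10 kN at a=12/5 m (b=L-a=18/5):
  y_1 = -Pbx(L²-b²-x²)/(6LEI)  [x≤a] = -10·(18/5)·(6/5)·(6²-(18/5)²-(6/5)²)/(6·6·50000) = -81/156250 m
Load 2 — triangular load w₀=17 kN/m (0→w₀ over full span):
  y_2 = -w₀x(7L⁴-10L²x²+3x⁴)/(360LEI) = -17·(6/5)·(7·6⁴-10·6²·(6/5)²+3·(6/5)⁴)/(360·6·50000) = -78948/48828125 m
Superposition: y = Σ y_i = -208521/97656250 m ≈ -0.002135 m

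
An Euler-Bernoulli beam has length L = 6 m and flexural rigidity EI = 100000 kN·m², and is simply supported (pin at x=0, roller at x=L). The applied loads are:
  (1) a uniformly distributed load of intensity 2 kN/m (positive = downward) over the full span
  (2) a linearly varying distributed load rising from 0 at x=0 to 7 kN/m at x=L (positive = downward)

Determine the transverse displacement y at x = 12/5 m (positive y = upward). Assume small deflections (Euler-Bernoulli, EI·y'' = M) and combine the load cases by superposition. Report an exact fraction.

y(12/5) = -341199/390625000 m

Load 1 — uniform load w=2 kN/m over full span:
  y_1 = -wx(L³-2Lx²+x³)/(24EI) = -2·(12/5)·(6³-2·6·(12/5)²+(12/5)³)/(24·100000) = -2511/7812500 m
Load 2 — triangular load w₀=7 kN/m (0→w₀ over full span):
  y_2 = -w₀x(7L⁴-10L²x²+3x⁴)/(360LEI) = -7·(12/5)·(7·6⁴-10·6²·(12/5)²+3·(12/5)⁴)/(360·6·100000) = -215649/390625000 m
Superposition: y = Σ y_i = -341199/390625000 m ≈ -0.000873 m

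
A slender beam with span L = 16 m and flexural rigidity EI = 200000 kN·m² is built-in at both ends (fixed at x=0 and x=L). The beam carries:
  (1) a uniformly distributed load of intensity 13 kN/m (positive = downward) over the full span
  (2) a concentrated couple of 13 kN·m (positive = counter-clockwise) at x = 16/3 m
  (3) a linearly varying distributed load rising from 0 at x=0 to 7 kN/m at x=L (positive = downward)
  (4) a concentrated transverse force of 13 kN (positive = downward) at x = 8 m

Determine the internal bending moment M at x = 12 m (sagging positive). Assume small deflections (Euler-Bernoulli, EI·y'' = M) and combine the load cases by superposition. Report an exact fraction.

M(12) = 758/15 kN·m

Load 1 — uniform load w=13 kN/m over full span:
  M_1 = wLx/2 - wL²/12 - wx²/2 = 13·16·12/2 - 13·16²/12 - 13·12²/2 = 104/3 kN·m
Load 2 — applied couple M₀=13 kN·m at a=16/3 m (b=L-a=32/3):
  M_2 = R_Ax - M_A - M₀  [x>a] with R_A=13/12, M_A=0 = (13/12)·12 - 0 - 13 = 0 kN·m
Load 3 — triangular load w₀=7 kN/m (0→w₀ over full span):
  M_3 = 3w₀Lx/20 - w₀L²/30 - w₀x³/(6L) = 3·7·16·12/20 - 7·16²/30 - 7·12³/(6·16) = 238/15 kN·m
Load 4 — point force P=13 kN at a=8 m (b=L-a=8):
  M_4 = Pa²(a+3b)(L-x)/L³ - Pa²b/L²  [x>a] = 13·8²·(8+3·8)·(16-12)/16³ - 13·8²·8/16² = 0 kN·m
Superposition: M = Σ M_i = 758/15 kN·m ≈ 50.533333 kN·m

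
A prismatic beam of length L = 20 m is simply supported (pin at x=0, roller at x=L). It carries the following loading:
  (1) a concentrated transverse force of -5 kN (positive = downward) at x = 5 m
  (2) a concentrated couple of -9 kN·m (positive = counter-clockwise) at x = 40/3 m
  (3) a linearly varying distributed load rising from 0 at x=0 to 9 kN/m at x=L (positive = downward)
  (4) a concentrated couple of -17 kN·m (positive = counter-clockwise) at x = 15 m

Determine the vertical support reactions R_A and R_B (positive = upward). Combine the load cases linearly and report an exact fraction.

R_A = 499/20 kN, R_B = 1201/20 kN

Load 1 — point force P=-5 kN at a=5 m (b=L-a=15):
  R_A = Pb/L = (-5)·15/20 = -15/4 kN
  R_B = Pa/L = (-5)·5/20 = -5/4 kN
Load 2 — applied couple M₀=-9 kN·m at a=40/3 m (b=L-a=20/3):
  R_A = M₀/L = (-9)/20 = -9/20 kN
  R_B = -M₀/L = -(-9)/20 = 9/20 kN
Load 3 — triangular load w₀=9 kN/m (0→w₀ over full span):
  R_A = w₀L/6 = 9·20/6 = 30 kN
  R_B = w₀L/3 = 9·20/3 = 60 kN
Load 4 — applied couple M₀=-17 kN·m at a=15 m (b=L-a=5):
  R_A = M₀/L = (-17)/20 = -17/20 kN
  R_B = -M₀/L = -(-17)/20 = 17/20 kN
Superposition: R_A = 499/20 kN, R_B = 1201/20 kN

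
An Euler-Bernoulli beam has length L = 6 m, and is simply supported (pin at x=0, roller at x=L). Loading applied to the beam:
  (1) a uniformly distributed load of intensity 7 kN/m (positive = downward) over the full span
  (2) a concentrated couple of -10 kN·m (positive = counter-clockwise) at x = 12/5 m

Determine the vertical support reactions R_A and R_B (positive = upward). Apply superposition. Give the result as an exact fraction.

R_A = 58/3 kN, R_B = 68/3 kN

Load 1 — uniform load w=7 kN/m over full span:
  R_A = wL/2 = 7·6/2 = 21 kN
  R_B = wL/2 = 7·6/2 = 21 kN
Load 2 — applied couple M₀=-10 kN·m at a=12/5 m (b=L-a=18/5):
  R_A = M₀/L = (-10)/6 = -5/3 kN
  R_B = -M₀/L = -(-10)/6 = 5/3 kN
Superposition: R_A = 58/3 kN, R_B = 68/3 kN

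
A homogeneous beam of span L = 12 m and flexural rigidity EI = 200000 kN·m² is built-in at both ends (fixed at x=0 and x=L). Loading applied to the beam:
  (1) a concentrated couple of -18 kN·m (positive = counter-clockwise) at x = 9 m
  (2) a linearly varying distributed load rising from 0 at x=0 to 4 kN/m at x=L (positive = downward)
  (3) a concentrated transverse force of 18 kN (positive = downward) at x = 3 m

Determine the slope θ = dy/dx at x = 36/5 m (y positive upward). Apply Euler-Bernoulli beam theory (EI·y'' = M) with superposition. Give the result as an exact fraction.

Load 1 — applied couple M₀=-18 kN·m at a=9 m (b=L-a=3):
  θ_1 = (R_Ax²/2 - M_Ax)/EI  [x≤a] with R_A=-27/16, M_A=-45/8 = ((-27/16)·(36/5)²/2 - (-45/8)·(36/5))/200000 = -81/5000000 rad
Load 2 — triangular load w₀=4 kN/m (0→w₀ over full span):
  θ_2 = -w₀(2x(L-x)(L-2x)(x+2L)+x²(L-x)²)/(120LEI) = -4·(2·(36/5)·(12-(36/5))·(12-2·(36/5))·((36/5)+2·12)+(36/5)²·(12-(36/5))²)/(120·12·200000) = 108/1953125 rad
Load 3 — point force P=18 kN at a=3 m (b=L-a=9):
  θ_3 = Pa²(L-x)(2bL-(3b+a)(L-x))/(2L³EI)  [x>a] = 18·3²·(12-(36/5))·(2·9·12-(3·9+3)·(12-(36/5)))/(2·12³·200000) = 81/1000000 rad
Superposition: θ = Σ θ_i = 3753/31250000 rad ≈ 0.000120 rad

θ(36/5) = 3753/31250000 rad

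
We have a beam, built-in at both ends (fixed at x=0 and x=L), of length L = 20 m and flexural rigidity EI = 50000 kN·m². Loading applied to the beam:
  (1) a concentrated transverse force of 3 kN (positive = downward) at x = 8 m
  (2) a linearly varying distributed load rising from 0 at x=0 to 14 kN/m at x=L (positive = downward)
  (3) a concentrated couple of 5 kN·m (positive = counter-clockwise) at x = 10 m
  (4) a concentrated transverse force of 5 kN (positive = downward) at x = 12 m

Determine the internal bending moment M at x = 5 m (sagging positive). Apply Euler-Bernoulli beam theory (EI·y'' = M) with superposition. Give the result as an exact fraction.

M(5) = 1931/200 kN·m

Load 1 — point force P=3 kN at a=8 m (b=L-a=12):
  M_1 = Pb²(3a+b)x/L³ - Pab²/L²  [x≤a] = 3·12²·(3·8+12)·5/20³ - 3·8·12²/20² = 27/25 kN·m
Load 2 — triangular load w₀=14 kN/m (0→w₀ over full span):
  M_2 = 3w₀Lx/20 - w₀L²/30 - w₀x³/(6L) = 3·14·20·5/20 - 14·20²/30 - 14·5³/(6·20) = 35/4 kN·m
Load 3 — applied couple M₀=5 kN·m at a=10 m (b=L-a=10):
  M_3 = R_Ax - M_A  [x≤a] with R_A=3/8, M_A=5/4 = (3/8)·5 - (5/4) = 5/8 kN·m
Load 4 — point force P=5 kN at a=12 m (b=L-a=8):
  M_4 = Pb²(3a+b)x/L³ - Pab²/L²  [x≤a] = 5·8²·(3·12+8)·5/20³ - 5·12·8²/20² = -4/5 kN·m
Superposition: M = Σ M_i = 1931/200 kN·m ≈ 9.655000 kN·m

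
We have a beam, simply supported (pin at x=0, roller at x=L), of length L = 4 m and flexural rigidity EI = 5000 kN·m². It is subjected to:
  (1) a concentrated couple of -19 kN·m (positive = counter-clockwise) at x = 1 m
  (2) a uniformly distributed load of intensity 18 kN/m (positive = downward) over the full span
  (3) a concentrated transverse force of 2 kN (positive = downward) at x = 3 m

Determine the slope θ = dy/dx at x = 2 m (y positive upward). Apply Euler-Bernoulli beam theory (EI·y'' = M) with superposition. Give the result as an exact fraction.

Load 1 — applied couple M₀=-19 kN·m at a=1 m (b=L-a=3):
  θ_1 = (M₀x²/(2L)-M₀(x-a)+C₁)/EI  [x>a] with C₁=M₀(3b²-L²)/(6L)=-209/24 = ((-19)·2²/(2·4)-(-19)·(2-1)+(-209/24))/5000 = 19/120000 rad
Load 2 — uniform load w=18 kN/m over full span:
  θ_2 = -w(L³-6Lx²+4x³)/(24EI) = -18·(4³-6·4·2²+4·2³)/(24·5000) = 0 rad
Load 3 — point force P=2 kN at a=3 m (b=L-a=1):
  θ_3 = -Pb(L²-b²-3x²)/(6LEI)  [x≤a] = -2·1·(4²-1²-3·2²)/(6·4·5000) = -1/20000 rad
Superposition: θ = Σ θ_i = 13/120000 rad ≈ 0.000108 rad

θ(2) = 13/120000 rad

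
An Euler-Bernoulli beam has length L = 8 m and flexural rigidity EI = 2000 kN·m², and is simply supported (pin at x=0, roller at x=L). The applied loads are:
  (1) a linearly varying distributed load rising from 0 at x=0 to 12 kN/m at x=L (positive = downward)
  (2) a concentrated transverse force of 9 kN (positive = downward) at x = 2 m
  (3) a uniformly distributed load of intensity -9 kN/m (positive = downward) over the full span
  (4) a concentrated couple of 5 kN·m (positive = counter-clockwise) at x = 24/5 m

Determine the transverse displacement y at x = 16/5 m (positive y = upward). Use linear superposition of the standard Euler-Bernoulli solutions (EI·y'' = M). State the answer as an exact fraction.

y(16/5) = 327341/7812500 m

Load 1 — triangular load w₀=12 kN/m (0→w₀ over full span):
  y_1 = -w₀x(7L⁴-10L²x²+3x⁴)/(360LEI) = -12·(16/5)·(7·8⁴-10·8²·(16/5)²+3·(16/5)⁴)/(360·8·2000) = -292096/1953125 m
Load 2 — point force P=9 kN at a=2 m (b=L-a=6):
  y_2 = -Pa(L-x)(2Lx-a²-x²)/(6LEI)  [x>a] = -9·2·(8-(16/5))·(2·8·(16/5)-2²-(16/5)²)/(6·8·2000) = -2079/62500 m
Load 3 — uniform load w=-9 kN/m over full span:
  y_3 = -wx(L³-2Lx²+x³)/(24EI) = -(-9)·(16/5)·(8³-2·8·(16/5)²+(16/5)³)/(24·2000) = 17856/78125 m
Load 4 — applied couple M₀=5 kN·m at a=24/5 m (b=L-a=16/5):
  y_4 = (M₀x³/(6L)+C₁x)/EI  [x≤a] with C₁=M₀(3b²-L²)/(6L)=-52/15 = (5·(16/5)³/(6·8)+(-52/15)·(16/5))/2000 = -12/3125 m
Superposition: y = Σ y_i = 327341/7812500 m ≈ 0.041900 m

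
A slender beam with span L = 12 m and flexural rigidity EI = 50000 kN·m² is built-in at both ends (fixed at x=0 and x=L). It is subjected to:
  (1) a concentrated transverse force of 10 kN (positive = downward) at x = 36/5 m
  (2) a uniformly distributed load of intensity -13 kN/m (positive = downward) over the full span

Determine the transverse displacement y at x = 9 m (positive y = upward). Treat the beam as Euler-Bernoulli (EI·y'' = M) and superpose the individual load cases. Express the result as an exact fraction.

Load 1 — point force P=10 kN at a=36/5 m (b=L-a=24/5):
  y_1 = -Pa²(L-x)²(3bL-(3b+a)(L-x))/(6L³EI)  [x>a] = -10·(36/5)²·(12-9)²·(3·(24/5)·12-(3·(24/5)+(36/5))·(12-9))/(6·12³·50000) = -243/250000 m
Load 2 — uniform load w=-13 kN/m over full span:
  y_2 = -wx²(L-x)²/(24EI) = -(-13)·9²·(12-9)²/(24·50000) = 3159/400000 m
Superposition: y = Σ y_i = 13851/2000000 m ≈ 0.006926 m

y(9) = 13851/2000000 m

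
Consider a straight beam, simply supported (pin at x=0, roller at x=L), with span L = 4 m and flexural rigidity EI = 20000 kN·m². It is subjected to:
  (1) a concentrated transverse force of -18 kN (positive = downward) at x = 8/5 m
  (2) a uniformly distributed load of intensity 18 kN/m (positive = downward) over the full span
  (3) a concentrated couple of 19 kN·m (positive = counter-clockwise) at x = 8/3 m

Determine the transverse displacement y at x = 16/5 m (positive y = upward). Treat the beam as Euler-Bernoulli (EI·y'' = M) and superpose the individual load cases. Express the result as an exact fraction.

y(16/5) = -4769/3515625 m

Load 1 — point force P=-18 kN at a=8/5 m (b=L-a=12/5):
  y_1 = -Pa(L-x)(2Lx-a²-x²)/(6LEI)  [x>a] = -(-18)·(8/5)·(4-(16/5))·(2·4·(16/5)-(8/5)²-(16/5)²)/(6·4·20000) = 48/78125 m
Load 2 — uniform load w=18 kN/m over full span:
  y_2 = -wx(L³-2Lx²+x³)/(24EI) = -18·(16/5)·(4³-2·4·(16/5)²+(16/5)³)/(24·20000) = -696/390625 m
Load 3 — applied couple M₀=19 kN·m at a=8/3 m (b=L-a=4/3):
  y_3 = (M₀x³/(6L)-M₀(x-a)²/2+C₁x)/EI  [x>a] with C₁=M₀(3b²-L²)/(6L)=-76/9 = (19·(16/5)³/(6·4)-19·((16/5)-(8/3))²/2+(-76/9)·(16/5))/20000 = -133/703125 m
Superposition: y = Σ y_i = -4769/3515625 m ≈ -0.001357 m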